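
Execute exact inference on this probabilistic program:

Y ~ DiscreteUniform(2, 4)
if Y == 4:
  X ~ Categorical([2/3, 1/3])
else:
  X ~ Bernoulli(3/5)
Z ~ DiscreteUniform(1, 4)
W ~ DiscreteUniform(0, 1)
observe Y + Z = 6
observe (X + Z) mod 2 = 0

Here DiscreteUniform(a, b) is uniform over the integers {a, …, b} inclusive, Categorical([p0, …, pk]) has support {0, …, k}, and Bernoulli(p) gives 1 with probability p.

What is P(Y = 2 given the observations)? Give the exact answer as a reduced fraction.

Enumerate traces; 6 have nonzero weight after conditioning:
  (Y=2, X=0, Z=4, W=0) weight 1/60
  (Y=2, X=0, Z=4, W=1) weight 1/60
  (Y=3, X=1, Z=3, W=0) weight 1/40
  (Y=3, X=1, Z=3, W=1) weight 1/40
  (Y=4, X=0, Z=2, W=0) weight 1/36
  (Y=4, X=0, Z=2, W=1) weight 1/36
Group by Y:
  weight(Y=2) = 1/30
  weight(Y=3) = 1/20
  weight(Y=4) = 1/18
Total weight = 1/30 + 1/20 + 1/18 = 5/36
P(Y=2 | obs) = 1/30 / 5/36 = 6/25
P(Y=3 | obs) = 1/20 / 5/36 = 9/25
P(Y=4 | obs) = 1/18 / 5/36 = 2/5

P(Y = 2 | obs) = 6/25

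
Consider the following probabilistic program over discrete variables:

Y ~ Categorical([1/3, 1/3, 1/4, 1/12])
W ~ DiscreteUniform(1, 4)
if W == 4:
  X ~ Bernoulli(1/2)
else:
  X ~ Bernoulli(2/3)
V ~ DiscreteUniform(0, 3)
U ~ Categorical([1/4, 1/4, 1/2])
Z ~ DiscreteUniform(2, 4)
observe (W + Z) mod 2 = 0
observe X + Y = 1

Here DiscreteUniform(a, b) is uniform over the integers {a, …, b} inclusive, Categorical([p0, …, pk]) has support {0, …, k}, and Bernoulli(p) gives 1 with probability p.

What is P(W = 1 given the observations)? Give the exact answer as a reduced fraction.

P(W = 1 | obs) = 1/6

Enumerate traces; 144 have nonzero weight after conditioning:
  (Y=0, W=1, X=1, V=0, U=0, Z=3) weight 1/864
  (Y=0, W=1, X=1, V=0, U=1, Z=3) weight 1/864
  (Y=0, W=1, X=1, V=0, U=2, Z=3) weight 1/432
  (Y=0, W=1, X=1, V=1, U=0, Z=3) weight 1/864
  (Y=0, W=1, X=1, V=1, U=1, Z=3) weight 1/864
  (Y=0, W=1, X=1, V=1, U=2, Z=3) weight 1/432
  (Y=0, W=1, X=1, V=2, U=0, Z=3) weight 1/864
  (Y=0, W=1, X=1, V=2, U=1, Z=3) weight 1/864
  (Y=0, W=2, X=1, V=0, U=0, Z=2) weight 1/864
  (Y=0, W=3, X=1, V=0, U=0, Z=3) weight 1/864
  … 134 more
Group by W:
  weight(W=1) = 1/36
  weight(W=2) = 1/18
  weight(W=3) = 1/36
  weight(W=4) = 1/18
Total weight = 1/36 + 1/18 + 1/36 + 1/18 = 1/6
P(W=1 | obs) = 1/36 / 1/6 = 1/6
P(W=2 | obs) = 1/18 / 1/6 = 1/3
P(W=3 | obs) = 1/36 / 1/6 = 1/6
P(W=4 | obs) = 1/18 / 1/6 = 1/3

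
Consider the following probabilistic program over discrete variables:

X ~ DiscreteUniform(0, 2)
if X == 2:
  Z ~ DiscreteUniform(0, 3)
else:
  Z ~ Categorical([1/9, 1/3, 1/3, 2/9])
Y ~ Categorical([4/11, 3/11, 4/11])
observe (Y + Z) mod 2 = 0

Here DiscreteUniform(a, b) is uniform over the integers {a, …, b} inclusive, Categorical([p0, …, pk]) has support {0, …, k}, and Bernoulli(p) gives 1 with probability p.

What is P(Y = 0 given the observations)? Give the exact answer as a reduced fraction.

Enumerate traces; 18 have nonzero weight after conditioning:
  (X=0, Z=0, Y=0) weight 4/297
  (X=0, Z=0, Y=2) weight 4/297
  (X=0, Z=1, Y=1) weight 1/33
  (X=0, Z=2, Y=0) weight 4/99
  (X=0, Z=2, Y=2) weight 4/99
  (X=0, Z=3, Y=1) weight 2/99
  (X=1, Z=0, Y=0) weight 4/297
  (X=1, Z=0, Y=2) weight 4/297
  … 10 more
Group by Y:
  weight(Y=0) = 50/297
  weight(Y=1) = 29/198
  weight(Y=2) = 50/297
Total weight = 50/297 + 29/198 + 50/297 = 287/594
P(Y=0 | obs) = 50/297 / 287/594 = 100/287
P(Y=1 | obs) = 29/198 / 287/594 = 87/287
P(Y=2 | obs) = 50/297 / 287/594 = 100/287

P(Y = 0 | obs) = 100/287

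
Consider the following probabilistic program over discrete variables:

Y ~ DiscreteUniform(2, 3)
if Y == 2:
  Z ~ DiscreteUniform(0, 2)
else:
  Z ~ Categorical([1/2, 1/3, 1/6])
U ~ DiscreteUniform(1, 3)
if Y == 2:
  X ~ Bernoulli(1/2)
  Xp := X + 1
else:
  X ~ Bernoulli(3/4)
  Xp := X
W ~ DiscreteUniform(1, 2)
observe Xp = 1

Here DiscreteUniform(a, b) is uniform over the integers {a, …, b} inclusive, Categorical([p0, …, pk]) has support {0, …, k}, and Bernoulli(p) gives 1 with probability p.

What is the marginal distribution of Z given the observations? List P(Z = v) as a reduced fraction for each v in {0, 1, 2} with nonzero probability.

Enumerate traces; 36 have nonzero weight after conditioning:
  (Y=2, Z=0, U=1, X=0, W=1) weight 1/72
  (Y=2, Z=0, U=1, X=0, W=2) weight 1/72
  (Y=2, Z=0, U=2, X=0, W=1) weight 1/72
  (Y=2, Z=0, U=2, X=0, W=2) weight 1/72
  (Y=2, Z=0, U=3, X=0, W=1) weight 1/72
  (Y=2, Z=0, U=3, X=0, W=2) weight 1/72
  (Y=2, Z=1, U=1, X=0, W=1) weight 1/72
  (Y=2, Z=1, U=1, X=0, W=2) weight 1/72
  (Y=2, Z=2, U=1, X=0, W=1) weight 1/72
  … 27 more
Group by Z:
  weight(Z=0) = 13/48
  weight(Z=1) = 5/24
  weight(Z=2) = 7/48
Total weight = 13/48 + 5/24 + 7/48 = 5/8
P(Z=0 | obs) = 13/48 / 5/8 = 13/30
P(Z=1 | obs) = 5/24 / 5/8 = 1/3
P(Z=2 | obs) = 7/48 / 5/8 = 7/30

P(Z=0) = 13/30, P(Z=1) = 1/3, P(Z=2) = 7/30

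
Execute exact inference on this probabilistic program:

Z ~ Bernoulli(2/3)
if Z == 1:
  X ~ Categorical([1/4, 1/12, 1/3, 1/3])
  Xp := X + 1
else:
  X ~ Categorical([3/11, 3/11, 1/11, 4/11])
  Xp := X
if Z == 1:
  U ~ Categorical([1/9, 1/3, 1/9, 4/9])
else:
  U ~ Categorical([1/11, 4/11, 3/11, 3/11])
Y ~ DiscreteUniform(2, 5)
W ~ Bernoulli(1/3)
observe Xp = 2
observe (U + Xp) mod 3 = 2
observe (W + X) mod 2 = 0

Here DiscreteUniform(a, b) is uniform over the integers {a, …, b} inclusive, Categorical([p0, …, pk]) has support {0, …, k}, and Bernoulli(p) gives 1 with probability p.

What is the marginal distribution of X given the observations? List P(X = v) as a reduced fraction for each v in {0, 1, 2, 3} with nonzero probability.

P(X=1) = 605/1037, P(X=2) = 432/1037

Enumerate traces; 16 have nonzero weight after conditioning:
  (Z=0, X=2, U=0, Y=2, W=0) weight 1/2178
  (Z=0, X=2, U=0, Y=3, W=0) weight 1/2178
  (Z=0, X=2, U=0, Y=4, W=0) weight 1/2178
  (Z=0, X=2, U=0, Y=5, W=0) weight 1/2178
  (Z=0, X=2, U=3, Y=2, W=0) weight 1/726
  (Z=0, X=2, U=3, Y=3, W=0) weight 1/726
  (Z=0, X=2, U=3, Y=4, W=0) weight 1/726
  (Z=0, X=2, U=3, Y=5, W=0) weight 1/726
  (Z=1, X=1, U=0, Y=2, W=1) weight 1/1944
  … 7 more
Group by X:
  weight(X=1) = 5/486
  weight(X=2) = 8/1089
Total weight = 5/486 + 8/1089 = 1037/58806
P(X=1 | obs) = 5/486 / 1037/58806 = 605/1037
P(X=2 | obs) = 8/1089 / 1037/58806 = 432/1037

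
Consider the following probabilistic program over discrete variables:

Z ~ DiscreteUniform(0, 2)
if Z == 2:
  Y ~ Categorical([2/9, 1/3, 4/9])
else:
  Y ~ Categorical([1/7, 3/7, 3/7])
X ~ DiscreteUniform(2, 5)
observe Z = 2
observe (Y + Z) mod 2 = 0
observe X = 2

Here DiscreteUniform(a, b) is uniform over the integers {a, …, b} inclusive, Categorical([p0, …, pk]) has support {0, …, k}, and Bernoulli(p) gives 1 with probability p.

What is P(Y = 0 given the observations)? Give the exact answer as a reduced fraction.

P(Y = 0 | obs) = 1/3

Enumerate traces; 2 have nonzero weight after conditioning:
  (Z=2, Y=0, X=2) weight 1/54
  (Z=2, Y=2, X=2) weight 1/27
Group by Y:
  weight(Y=0) = 1/54
  weight(Y=2) = 1/27
Total weight = 1/54 + 1/27 = 1/18
P(Y=0 | obs) = 1/54 / 1/18 = 1/3
P(Y=2 | obs) = 1/27 / 1/18 = 2/3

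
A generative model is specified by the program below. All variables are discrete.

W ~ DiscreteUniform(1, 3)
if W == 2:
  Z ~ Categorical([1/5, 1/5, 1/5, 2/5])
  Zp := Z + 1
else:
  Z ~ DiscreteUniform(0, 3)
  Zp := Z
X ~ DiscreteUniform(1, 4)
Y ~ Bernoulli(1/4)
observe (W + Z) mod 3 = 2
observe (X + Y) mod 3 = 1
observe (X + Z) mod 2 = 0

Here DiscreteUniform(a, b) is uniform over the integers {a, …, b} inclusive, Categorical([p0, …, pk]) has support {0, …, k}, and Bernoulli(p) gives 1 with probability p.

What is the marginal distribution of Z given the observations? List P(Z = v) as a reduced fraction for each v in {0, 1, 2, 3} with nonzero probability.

P(Z=0) = 12/79, P(Z=1) = 20/79, P(Z=2) = 15/79, P(Z=3) = 32/79

Enumerate traces; 6 have nonzero weight after conditioning:
  (W=1, Z=1, X=1, Y=0) weight 1/64
  (W=1, Z=1, X=3, Y=1) weight 1/192
  (W=2, Z=0, X=4, Y=0) weight 1/80
  (W=2, Z=3, X=1, Y=0) weight 1/40
  (W=2, Z=3, X=3, Y=1) weight 1/120
  (W=3, Z=2, X=4, Y=0) weight 1/64
Group by Z:
  weight(Z=0) = 1/80
  weight(Z=1) = 1/48
  weight(Z=2) = 1/64
  weight(Z=3) = 1/30
Total weight = 1/80 + 1/48 + 1/64 + 1/30 = 79/960
P(Z=0 | obs) = 1/80 / 79/960 = 12/79
P(Z=1 | obs) = 1/48 / 79/960 = 20/79
P(Z=2 | obs) = 1/64 / 79/960 = 15/79
P(Z=3 | obs) = 1/30 / 79/960 = 32/79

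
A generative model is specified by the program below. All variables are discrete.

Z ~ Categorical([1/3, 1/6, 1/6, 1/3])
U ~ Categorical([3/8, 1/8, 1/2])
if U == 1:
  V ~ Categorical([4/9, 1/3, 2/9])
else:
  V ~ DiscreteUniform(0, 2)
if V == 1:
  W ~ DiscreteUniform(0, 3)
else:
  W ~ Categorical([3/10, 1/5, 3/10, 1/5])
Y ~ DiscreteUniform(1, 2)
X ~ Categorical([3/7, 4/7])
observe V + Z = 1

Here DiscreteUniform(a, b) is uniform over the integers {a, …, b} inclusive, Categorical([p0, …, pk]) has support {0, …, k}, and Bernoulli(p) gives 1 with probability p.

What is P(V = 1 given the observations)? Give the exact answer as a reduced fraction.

P(V = 1 | obs) = 48/73

Enumerate traces; 96 have nonzero weight after conditioning:
  (Z=0, U=0, V=1, W=0, Y=1, X=0) weight 1/448
  (Z=0, U=0, V=1, W=0, Y=1, X=1) weight 1/336
  (Z=0, U=0, V=1, W=0, Y=2, X=0) weight 1/448
  (Z=0, U=0, V=1, W=0, Y=2, X=1) weight 1/336
  (Z=0, U=0, V=1, W=1, Y=1, X=0) weight 1/448
  (Z=0, U=0, V=1, W=1, Y=1, X=1) weight 1/336
  (Z=0, U=0, V=1, W=1, Y=2, X=0) weight 1/448
  (Z=0, U=0, V=1, W=1, Y=2, X=1) weight 1/336
  (Z=1, U=0, V=0, W=0, Y=1, X=0) weight 3/2240
  … 87 more
Group by V:
  weight(V=0) = 25/432
  weight(V=1) = 1/9
Total weight = 25/432 + 1/9 = 73/432
P(V=0 | obs) = 25/432 / 73/432 = 25/73
P(V=1 | obs) = 1/9 / 73/432 = 48/73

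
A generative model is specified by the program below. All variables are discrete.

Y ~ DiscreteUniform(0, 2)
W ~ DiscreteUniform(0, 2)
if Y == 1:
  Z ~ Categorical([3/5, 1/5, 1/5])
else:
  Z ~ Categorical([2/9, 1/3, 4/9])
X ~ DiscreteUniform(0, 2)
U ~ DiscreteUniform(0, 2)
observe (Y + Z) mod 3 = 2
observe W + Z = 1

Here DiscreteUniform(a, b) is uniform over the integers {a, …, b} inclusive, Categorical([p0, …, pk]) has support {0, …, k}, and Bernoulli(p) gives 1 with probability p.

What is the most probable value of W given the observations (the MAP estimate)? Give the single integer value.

argmax_v P(W = v | obs) = 1

Enumerate traces; 18 have nonzero weight after conditioning:
  (Y=1, W=0, Z=1, X=0, U=0) weight 1/405
  (Y=1, W=0, Z=1, X=0, U=1) weight 1/405
  (Y=1, W=0, Z=1, X=0, U=2) weight 1/405
  (Y=1, W=0, Z=1, X=1, U=0) weight 1/405
  (Y=1, W=0, Z=1, X=1, U=1) weight 1/405
  (Y=1, W=0, Z=1, X=1, U=2) weight 1/405
  (Y=1, W=0, Z=1, X=2, U=0) weight 1/405
  (Y=1, W=0, Z=1, X=2, U=1) weight 1/405
  (Y=2, W=1, Z=0, X=0, U=0) weight 2/729
  … 9 more
Group by W:
  weight(W=0) = 1/45
  weight(W=1) = 2/81
Total weight = 1/45 + 2/81 = 19/405
P(W=0 | obs) = 1/45 / 19/405 = 9/19
P(W=1 | obs) = 2/81 / 19/405 = 10/19
argmax = 1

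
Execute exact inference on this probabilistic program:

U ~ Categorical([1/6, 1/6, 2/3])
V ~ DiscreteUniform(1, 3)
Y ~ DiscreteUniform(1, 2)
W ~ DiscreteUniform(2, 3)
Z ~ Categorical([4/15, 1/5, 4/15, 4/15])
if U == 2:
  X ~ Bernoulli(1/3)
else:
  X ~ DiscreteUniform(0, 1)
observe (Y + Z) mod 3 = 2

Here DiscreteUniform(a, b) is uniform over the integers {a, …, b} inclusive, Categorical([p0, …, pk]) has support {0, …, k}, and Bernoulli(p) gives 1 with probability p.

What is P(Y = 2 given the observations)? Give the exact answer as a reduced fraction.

Enumerate traces; 108 have nonzero weight after conditioning:
  (U=0, V=1, Y=1, W=2, Z=1, X=0) weight 1/720
  (U=0, V=1, Y=1, W=2, Z=1, X=1) weight 1/720
  (U=0, V=1, Y=1, W=3, Z=1, X=0) weight 1/720
  (U=0, V=1, Y=1, W=3, Z=1, X=1) weight 1/720
  (U=0, V=1, Y=2, W=2, Z=0, X=0) weight 1/540
  (U=0, V=1, Y=2, W=2, Z=0, X=1) weight 1/540
  (U=0, V=1, Y=2, W=2, Z=3, X=0) weight 1/540
  (U=0, V=1, Y=2, W=2, Z=3, X=1) weight 1/540
  … 100 more
Group by Y:
  weight(Y=1) = 1/10
  weight(Y=2) = 4/15
Total weight = 1/10 + 4/15 = 11/30
P(Y=1 | obs) = 1/10 / 11/30 = 3/11
P(Y=2 | obs) = 4/15 / 11/30 = 8/11

P(Y = 2 | obs) = 8/11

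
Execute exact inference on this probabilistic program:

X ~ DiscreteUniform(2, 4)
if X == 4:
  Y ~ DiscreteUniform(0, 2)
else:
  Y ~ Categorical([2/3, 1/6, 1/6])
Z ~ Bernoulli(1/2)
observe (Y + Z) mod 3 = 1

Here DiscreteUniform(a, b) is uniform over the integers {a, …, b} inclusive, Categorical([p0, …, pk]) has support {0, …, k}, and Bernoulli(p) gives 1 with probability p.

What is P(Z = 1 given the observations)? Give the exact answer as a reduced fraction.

P(Z = 1 | obs) = 5/7

Enumerate traces; 6 have nonzero weight after conditioning:
  (X=2, Y=0, Z=1) weight 1/9
  (X=2, Y=1, Z=0) weight 1/36
  (X=3, Y=0, Z=1) weight 1/9
  (X=3, Y=1, Z=0) weight 1/36
  (X=4, Y=0, Z=1) weight 1/18
  (X=4, Y=1, Z=0) weight 1/18
Group by Z:
  weight(Z=0) = 1/9
  weight(Z=1) = 5/18
Total weight = 1/9 + 5/18 = 7/18
P(Z=0 | obs) = 1/9 / 7/18 = 2/7
P(Z=1 | obs) = 5/18 / 7/18 = 5/7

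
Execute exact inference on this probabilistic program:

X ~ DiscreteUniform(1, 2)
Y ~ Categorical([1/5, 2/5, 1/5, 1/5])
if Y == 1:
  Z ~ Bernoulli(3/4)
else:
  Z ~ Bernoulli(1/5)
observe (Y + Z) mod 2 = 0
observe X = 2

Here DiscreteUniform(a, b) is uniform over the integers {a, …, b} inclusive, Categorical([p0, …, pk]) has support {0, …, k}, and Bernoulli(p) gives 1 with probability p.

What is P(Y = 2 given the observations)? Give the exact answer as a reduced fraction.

P(Y = 2 | obs) = 8/33

Enumerate traces; 4 have nonzero weight after conditioning:
  (X=2, Y=0, Z=0) weight 2/25
  (X=2, Y=1, Z=1) weight 3/20
  (X=2, Y=2, Z=0) weight 2/25
  (X=2, Y=3, Z=1) weight 1/50
Group by Y:
  weight(Y=0) = 2/25
  weight(Y=1) = 3/20
  weight(Y=2) = 2/25
  weight(Y=3) = 1/50
Total weight = 2/25 + 3/20 + 2/25 + 1/50 = 33/100
P(Y=0 | obs) = 2/25 / 33/100 = 8/33
P(Y=1 | obs) = 3/20 / 33/100 = 5/11
P(Y=2 | obs) = 2/25 / 33/100 = 8/33
P(Y=3 | obs) = 1/50 / 33/100 = 2/33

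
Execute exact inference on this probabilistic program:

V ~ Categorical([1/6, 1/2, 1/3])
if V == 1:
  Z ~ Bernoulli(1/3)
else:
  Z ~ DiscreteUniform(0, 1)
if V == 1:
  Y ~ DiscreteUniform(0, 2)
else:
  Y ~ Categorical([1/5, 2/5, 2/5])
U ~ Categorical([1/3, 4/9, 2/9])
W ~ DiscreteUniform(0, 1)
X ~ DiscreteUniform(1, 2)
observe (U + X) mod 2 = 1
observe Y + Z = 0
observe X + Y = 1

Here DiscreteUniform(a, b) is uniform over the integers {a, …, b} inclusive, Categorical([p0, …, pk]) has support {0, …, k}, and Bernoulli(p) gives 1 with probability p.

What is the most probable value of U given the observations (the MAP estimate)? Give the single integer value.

argmax_v P(U = v | obs) = 0

Enumerate traces; 12 have nonzero weight after conditioning:
  (V=0, Z=0, Y=0, U=0, W=0, X=1) weight 1/720
  (V=0, Z=0, Y=0, U=0, W=1, X=1) weight 1/720
  (V=0, Z=0, Y=0, U=2, W=0, X=1) weight 1/1080
  (V=0, Z=0, Y=0, U=2, W=1, X=1) weight 1/1080
  (V=1, Z=0, Y=0, U=0, W=0, X=1) weight 1/108
  (V=1, Z=0, Y=0, U=0, W=1, X=1) weight 1/108
  (V=1, Z=0, Y=0, U=2, W=0, X=1) weight 1/162
  (V=1, Z=0, Y=0, U=2, W=1, X=1) weight 1/162
  … 4 more
Group by U:
  weight(U=0) = 29/1080
  weight(U=2) = 29/1620
Total weight = 29/1080 + 29/1620 = 29/648
P(U=0 | obs) = 29/1080 / 29/648 = 3/5
P(U=2 | obs) = 29/1620 / 29/648 = 2/5
argmax = 0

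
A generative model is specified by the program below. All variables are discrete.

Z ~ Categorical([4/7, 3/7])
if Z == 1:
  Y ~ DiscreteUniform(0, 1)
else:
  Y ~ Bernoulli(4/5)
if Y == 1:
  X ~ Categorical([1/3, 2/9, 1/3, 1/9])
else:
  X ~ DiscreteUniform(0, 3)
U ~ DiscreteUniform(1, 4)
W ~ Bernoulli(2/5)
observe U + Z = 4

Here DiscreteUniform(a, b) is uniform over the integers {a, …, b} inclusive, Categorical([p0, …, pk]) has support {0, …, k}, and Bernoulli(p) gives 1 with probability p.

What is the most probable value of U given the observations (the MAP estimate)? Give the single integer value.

Enumerate traces; 32 have nonzero weight after conditioning:
  (Z=0, Y=0, X=0, U=4, W=0) weight 3/700
  (Z=0, Y=0, X=0, U=4, W=1) weight 1/350
  (Z=0, Y=0, X=1, U=4, W=0) weight 3/700
  (Z=0, Y=0, X=1, U=4, W=1) weight 1/350
  (Z=0, Y=0, X=2, U=4, W=0) weight 3/700
  (Z=0, Y=0, X=2, U=4, W=1) weight 1/350
  (Z=0, Y=0, X=3, U=4, W=0) weight 3/700
  (Z=0, Y=0, X=3, U=4, W=1) weight 1/350
  (Z=1, Y=0, X=0, U=3, W=0) weight 9/1120
  … 23 more
Group by U:
  weight(U=3) = 3/28
  weight(U=4) = 1/7
Total weight = 3/28 + 1/7 = 1/4
P(U=3 | obs) = 3/28 / 1/4 = 3/7
P(U=4 | obs) = 1/7 / 1/4 = 4/7
argmax = 4

argmax_v P(U = v | obs) = 4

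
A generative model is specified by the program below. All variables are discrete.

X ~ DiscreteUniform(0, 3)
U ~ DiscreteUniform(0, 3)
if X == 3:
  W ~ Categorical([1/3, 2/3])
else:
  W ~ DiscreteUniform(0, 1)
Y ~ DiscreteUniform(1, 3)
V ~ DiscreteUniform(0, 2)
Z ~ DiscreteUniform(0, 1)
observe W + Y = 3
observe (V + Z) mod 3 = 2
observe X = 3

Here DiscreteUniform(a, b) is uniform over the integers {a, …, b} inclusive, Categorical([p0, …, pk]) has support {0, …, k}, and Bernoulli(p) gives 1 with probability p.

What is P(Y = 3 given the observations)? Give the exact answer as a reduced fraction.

Enumerate traces; 16 have nonzero weight after conditioning:
  (X=3, U=0, W=0, Y=3, V=1, Z=1) weight 1/864
  (X=3, U=0, W=0, Y=3, V=2, Z=0) weight 1/864
  (X=3, U=0, W=1, Y=2, V=1, Z=1) weight 1/432
  (X=3, U=0, W=1, Y=2, V=2, Z=0) weight 1/432
  (X=3, U=1, W=0, Y=3, V=1, Z=1) weight 1/864
  (X=3, U=1, W=0, Y=3, V=2, Z=0) weight 1/864
  (X=3, U=1, W=1, Y=2, V=1, Z=1) weight 1/432
  (X=3, U=1, W=1, Y=2, V=2, Z=0) weight 1/432
  … 8 more
Group by Y:
  weight(Y=2) = 1/54
  weight(Y=3) = 1/108
Total weight = 1/54 + 1/108 = 1/36
P(Y=2 | obs) = 1/54 / 1/36 = 2/3
P(Y=3 | obs) = 1/108 / 1/36 = 1/3

P(Y = 3 | obs) = 1/3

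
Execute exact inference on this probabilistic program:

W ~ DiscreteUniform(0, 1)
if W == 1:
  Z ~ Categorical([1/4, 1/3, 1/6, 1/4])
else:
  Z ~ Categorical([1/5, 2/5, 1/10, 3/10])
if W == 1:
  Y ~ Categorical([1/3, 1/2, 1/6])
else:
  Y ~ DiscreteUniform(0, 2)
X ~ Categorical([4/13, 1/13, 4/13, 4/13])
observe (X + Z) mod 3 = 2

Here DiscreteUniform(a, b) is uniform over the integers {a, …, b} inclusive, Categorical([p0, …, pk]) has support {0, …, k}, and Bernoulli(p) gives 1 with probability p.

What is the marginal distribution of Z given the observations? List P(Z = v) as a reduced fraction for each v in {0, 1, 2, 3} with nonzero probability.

P(Z=0) = 27/103, P(Z=1) = 11/103, P(Z=2) = 32/103, P(Z=3) = 33/103

Enumerate traces; 30 have nonzero weight after conditioning:
  (W=0, Z=0, Y=0, X=2) weight 2/195
  (W=0, Z=0, Y=1, X=2) weight 2/195
  (W=0, Z=0, Y=2, X=2) weight 2/195
  (W=0, Z=1, Y=0, X=1) weight 1/195
  (W=0, Z=1, Y=1, X=1) weight 1/195
  (W=0, Z=1, Y=2, X=1) weight 1/195
  (W=0, Z=2, Y=0, X=0) weight 1/195
  (W=0, Z=2, Y=0, X=3) weight 1/195
  (W=0, Z=3, Y=0, X=2) weight 1/65
  … 21 more
Group by Z:
  weight(Z=0) = 9/130
  weight(Z=1) = 11/390
  weight(Z=2) = 16/195
  weight(Z=3) = 11/130
Total weight = 9/130 + 11/390 + 16/195 + 11/130 = 103/390
P(Z=0 | obs) = 9/130 / 103/390 = 27/103
P(Z=1 | obs) = 11/390 / 103/390 = 11/103
P(Z=2 | obs) = 16/195 / 103/390 = 32/103
P(Z=3 | obs) = 11/130 / 103/390 = 33/103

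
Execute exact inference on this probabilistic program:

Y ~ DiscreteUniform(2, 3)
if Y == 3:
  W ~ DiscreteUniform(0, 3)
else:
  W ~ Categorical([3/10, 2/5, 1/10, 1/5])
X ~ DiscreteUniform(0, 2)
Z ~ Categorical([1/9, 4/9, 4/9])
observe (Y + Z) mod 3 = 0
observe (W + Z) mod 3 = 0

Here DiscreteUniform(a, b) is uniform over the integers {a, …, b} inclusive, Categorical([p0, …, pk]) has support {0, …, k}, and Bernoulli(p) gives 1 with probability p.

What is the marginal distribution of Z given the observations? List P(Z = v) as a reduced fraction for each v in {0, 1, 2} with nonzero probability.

P(Z=0) = 5/9, P(Z=1) = 4/9

Enumerate traces; 9 have nonzero weight after conditioning:
  (Y=2, W=2, X=0, Z=1) weight 1/135
  (Y=2, W=2, X=1, Z=1) weight 1/135
  (Y=2, W=2, X=2, Z=1) weight 1/135
  (Y=3, W=0, X=0, Z=0) weight 1/216
  (Y=3, W=0, X=1, Z=0) weight 1/216
  (Y=3, W=0, X=2, Z=0) weight 1/216
  (Y=3, W=3, X=0, Z=0) weight 1/216
  (Y=3, W=3, X=1, Z=0) weight 1/216
  … 1 more
Group by Z:
  weight(Z=0) = 1/36
  weight(Z=1) = 1/45
Total weight = 1/36 + 1/45 = 1/20
P(Z=0 | obs) = 1/36 / 1/20 = 5/9
P(Z=1 | obs) = 1/45 / 1/20 = 4/9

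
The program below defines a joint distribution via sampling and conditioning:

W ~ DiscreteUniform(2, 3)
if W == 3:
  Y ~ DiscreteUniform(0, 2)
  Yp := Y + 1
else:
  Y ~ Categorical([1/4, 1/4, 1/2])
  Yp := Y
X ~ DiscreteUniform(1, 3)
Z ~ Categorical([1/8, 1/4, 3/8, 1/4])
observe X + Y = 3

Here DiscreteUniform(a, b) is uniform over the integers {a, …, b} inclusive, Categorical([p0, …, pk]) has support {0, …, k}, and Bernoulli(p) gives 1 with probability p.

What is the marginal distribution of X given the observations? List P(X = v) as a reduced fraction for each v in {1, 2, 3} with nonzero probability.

Enumerate traces; 24 have nonzero weight after conditioning:
  (W=2, Y=0, X=3, Z=0) weight 1/192
  (W=2, Y=0, X=3, Z=1) weight 1/96
  (W=2, Y=0, X=3, Z=2) weight 1/64
  (W=2, Y=0, X=3, Z=3) weight 1/96
  (W=2, Y=1, X=2, Z=0) weight 1/192
  (W=2, Y=1, X=2, Z=1) weight 1/96
  (W=2, Y=1, X=2, Z=2) weight 1/64
  (W=2, Y=1, X=2, Z=3) weight 1/96
  (W=2, Y=2, X=1, Z=0) weight 1/96
  … 15 more
Group by X:
  weight(X=1) = 5/36
  weight(X=2) = 7/72
  weight(X=3) = 7/72
Total weight = 5/36 + 7/72 + 7/72 = 1/3
P(X=1 | obs) = 5/36 / 1/3 = 5/12
P(X=2 | obs) = 7/72 / 1/3 = 7/24
P(X=3 | obs) = 7/72 / 1/3 = 7/24

P(X=1) = 5/12, P(X=2) = 7/24, P(X=3) = 7/24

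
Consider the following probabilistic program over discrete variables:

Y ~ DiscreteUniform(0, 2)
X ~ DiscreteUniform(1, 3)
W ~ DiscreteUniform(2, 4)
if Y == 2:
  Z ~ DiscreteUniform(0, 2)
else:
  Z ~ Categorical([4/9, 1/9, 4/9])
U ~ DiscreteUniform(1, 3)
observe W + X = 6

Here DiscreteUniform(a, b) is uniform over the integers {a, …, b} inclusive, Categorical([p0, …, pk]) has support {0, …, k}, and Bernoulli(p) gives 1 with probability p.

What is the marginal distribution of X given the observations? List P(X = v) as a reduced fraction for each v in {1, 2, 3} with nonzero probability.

Enumerate traces; 54 have nonzero weight after conditioning:
  (Y=0, X=2, W=4, Z=0, U=1) weight 4/729
  (Y=0, X=2, W=4, Z=0, U=2) weight 4/729
  (Y=0, X=2, W=4, Z=0, U=3) weight 4/729
  (Y=0, X=2, W=4, Z=1, U=1) weight 1/729
  (Y=0, X=2, W=4, Z=1, U=2) weight 1/729
  (Y=0, X=2, W=4, Z=1, U=3) weight 1/729
  (Y=0, X=2, W=4, Z=2, U=1) weight 4/729
  (Y=0, X=2, W=4, Z=2, U=2) weight 4/729
  (Y=0, X=3, W=3, Z=0, U=1) weight 4/729
  … 45 more
Group by X:
  weight(X=2) = 1/9
  weight(X=3) = 1/9
Total weight = 1/9 + 1/9 = 2/9
P(X=2 | obs) = 1/9 / 2/9 = 1/2
P(X=3 | obs) = 1/9 / 2/9 = 1/2

P(X=2) = 1/2, P(X=3) = 1/2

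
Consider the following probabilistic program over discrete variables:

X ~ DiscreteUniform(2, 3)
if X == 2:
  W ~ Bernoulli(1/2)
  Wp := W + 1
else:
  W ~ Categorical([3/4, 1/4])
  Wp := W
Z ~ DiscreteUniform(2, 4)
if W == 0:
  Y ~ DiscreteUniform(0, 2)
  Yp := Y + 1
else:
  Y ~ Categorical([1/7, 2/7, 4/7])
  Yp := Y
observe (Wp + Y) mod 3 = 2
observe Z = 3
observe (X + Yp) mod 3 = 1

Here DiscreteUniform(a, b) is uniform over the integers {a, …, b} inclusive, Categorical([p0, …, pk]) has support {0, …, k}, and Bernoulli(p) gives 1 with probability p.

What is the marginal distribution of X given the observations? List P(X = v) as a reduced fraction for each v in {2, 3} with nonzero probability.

Enumerate traces; 2 have nonzero weight after conditioning:
  (X=2, W=0, Z=3, Y=1) weight 1/36
  (X=3, W=1, Z=3, Y=1) weight 1/84
Group by X:
  weight(X=2) = 1/36
  weight(X=3) = 1/84
Total weight = 1/36 + 1/84 = 5/126
P(X=2 | obs) = 1/36 / 5/126 = 7/10
P(X=3 | obs) = 1/84 / 5/126 = 3/10

P(X=2) = 7/10, P(X=3) = 3/10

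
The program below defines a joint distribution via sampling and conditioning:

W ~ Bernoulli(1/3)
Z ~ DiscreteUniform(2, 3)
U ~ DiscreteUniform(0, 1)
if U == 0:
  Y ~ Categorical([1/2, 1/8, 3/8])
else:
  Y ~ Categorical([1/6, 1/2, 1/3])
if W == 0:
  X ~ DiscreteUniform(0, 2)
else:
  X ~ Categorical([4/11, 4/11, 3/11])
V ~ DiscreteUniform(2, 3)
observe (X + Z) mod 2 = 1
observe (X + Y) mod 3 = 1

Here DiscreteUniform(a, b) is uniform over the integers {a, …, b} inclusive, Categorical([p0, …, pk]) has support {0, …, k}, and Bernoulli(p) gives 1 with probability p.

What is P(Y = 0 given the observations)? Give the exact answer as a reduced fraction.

P(Y = 0 | obs) = 32/93

Enumerate traces; 24 have nonzero weight after conditioning:
  (W=0, Z=2, U=0, Y=0, X=1, V=2) weight 1/72
  (W=0, Z=2, U=0, Y=0, X=1, V=3) weight 1/72
  (W=0, Z=2, U=1, Y=0, X=1, V=2) weight 1/216
  (W=0, Z=2, U=1, Y=0, X=1, V=3) weight 1/216
  (W=0, Z=3, U=0, Y=1, X=0, V=2) weight 1/288
  (W=0, Z=3, U=0, Y=1, X=0, V=3) weight 1/288
  (W=0, Z=3, U=0, Y=2, X=2, V=2) weight 1/96
  (W=0, Z=3, U=0, Y=2, X=2, V=3) weight 1/96
  … 16 more
Group by Y:
  weight(Y=0) = 17/297
  weight(Y=1) = 85/1584
  weight(Y=2) = 527/9504
Total weight = 17/297 + 85/1584 + 527/9504 = 527/3168
P(Y=0 | obs) = 17/297 / 527/3168 = 32/93
P(Y=1 | obs) = 85/1584 / 527/3168 = 10/31
P(Y=2 | obs) = 527/9504 / 527/3168 = 1/3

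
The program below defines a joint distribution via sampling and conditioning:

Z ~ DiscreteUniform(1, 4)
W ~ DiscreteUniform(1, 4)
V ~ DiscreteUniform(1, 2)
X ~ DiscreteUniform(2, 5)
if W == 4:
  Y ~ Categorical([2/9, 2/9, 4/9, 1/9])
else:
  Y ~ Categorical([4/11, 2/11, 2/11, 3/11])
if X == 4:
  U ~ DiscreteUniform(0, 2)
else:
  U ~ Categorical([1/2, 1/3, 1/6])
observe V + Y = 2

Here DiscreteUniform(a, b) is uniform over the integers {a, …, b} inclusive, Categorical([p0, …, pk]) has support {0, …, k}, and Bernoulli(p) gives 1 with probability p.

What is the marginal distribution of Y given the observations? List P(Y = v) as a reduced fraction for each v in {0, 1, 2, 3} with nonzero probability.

P(Y=0) = 65/103, P(Y=1) = 38/103

Enumerate traces; 384 have nonzero weight after conditioning:
  (Z=1, W=1, V=1, X=2, Y=1, U=0) weight 1/1408
  (Z=1, W=1, V=1, X=2, Y=1, U=1) weight 1/2112
  (Z=1, W=1, V=1, X=2, Y=1, U=2) weight 1/4224
  (Z=1, W=1, V=1, X=3, Y=1, U=0) weight 1/1408
  (Z=1, W=1, V=1, X=3, Y=1, U=1) weight 1/2112
  (Z=1, W=1, V=1, X=3, Y=1, U=2) weight 1/4224
  (Z=1, W=1, V=1, X=4, Y=1, U=0) weight 1/2112
  (Z=1, W=1, V=1, X=4, Y=1, U=1) weight 1/2112
  (Z=1, W=1, V=2, X=2, Y=0, U=0) weight 1/704
  … 375 more
Group by Y:
  weight(Y=0) = 65/396
  weight(Y=1) = 19/198
Total weight = 65/396 + 19/198 = 103/396
P(Y=0 | obs) = 65/396 / 103/396 = 65/103
P(Y=1 | obs) = 19/198 / 103/396 = 38/103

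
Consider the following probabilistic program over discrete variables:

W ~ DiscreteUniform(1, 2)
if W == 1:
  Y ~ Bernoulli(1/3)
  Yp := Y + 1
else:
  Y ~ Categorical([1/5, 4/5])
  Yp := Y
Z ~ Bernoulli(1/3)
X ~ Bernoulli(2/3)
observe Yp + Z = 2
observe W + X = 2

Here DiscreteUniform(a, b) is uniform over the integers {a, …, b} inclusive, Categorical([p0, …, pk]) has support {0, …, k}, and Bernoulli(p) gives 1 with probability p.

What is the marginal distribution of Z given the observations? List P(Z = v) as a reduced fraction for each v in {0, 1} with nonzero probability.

P(Z=0) = 5/13, P(Z=1) = 8/13

Enumerate traces; 3 have nonzero weight after conditioning:
  (W=1, Y=0, Z=1, X=1) weight 2/27
  (W=1, Y=1, Z=0, X=1) weight 2/27
  (W=2, Y=1, Z=1, X=0) weight 2/45
Group by Z:
  weight(Z=0) = 2/27
  weight(Z=1) = 16/135
Total weight = 2/27 + 16/135 = 26/135
P(Z=0 | obs) = 2/27 / 26/135 = 5/13
P(Z=1 | obs) = 16/135 / 26/135 = 8/13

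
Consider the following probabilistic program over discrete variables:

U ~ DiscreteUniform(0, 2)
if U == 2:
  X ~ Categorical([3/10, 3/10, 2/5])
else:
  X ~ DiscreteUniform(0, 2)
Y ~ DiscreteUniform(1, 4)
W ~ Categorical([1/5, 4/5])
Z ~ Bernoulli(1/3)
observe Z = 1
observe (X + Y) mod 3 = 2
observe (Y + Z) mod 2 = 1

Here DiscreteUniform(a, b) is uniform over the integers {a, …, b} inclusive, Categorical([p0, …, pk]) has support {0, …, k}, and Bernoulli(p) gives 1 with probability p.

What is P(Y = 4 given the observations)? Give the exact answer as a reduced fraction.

Enumerate traces; 12 have nonzero weight after conditioning:
  (U=0, X=0, Y=2, W=0, Z=1) weight 1/540
  (U=0, X=0, Y=2, W=1, Z=1) weight 1/135
  (U=0, X=1, Y=4, W=0, Z=1) weight 1/540
  (U=0, X=1, Y=4, W=1, Z=1) weight 1/135
  (U=1, X=0, Y=2, W=0, Z=1) weight 1/540
  (U=1, X=0, Y=2, W=1, Z=1) weight 1/135
  (U=1, X=1, Y=4, W=0, Z=1) weight 1/540
  (U=1, X=1, Y=4, W=1, Z=1) weight 1/135
  … 4 more
Group by Y:
  weight(Y=2) = 29/1080
  weight(Y=4) = 29/1080
Total weight = 29/1080 + 29/1080 = 29/540
P(Y=2 | obs) = 29/1080 / 29/540 = 1/2
P(Y=4 | obs) = 29/1080 / 29/540 = 1/2

P(Y = 4 | obs) = 1/2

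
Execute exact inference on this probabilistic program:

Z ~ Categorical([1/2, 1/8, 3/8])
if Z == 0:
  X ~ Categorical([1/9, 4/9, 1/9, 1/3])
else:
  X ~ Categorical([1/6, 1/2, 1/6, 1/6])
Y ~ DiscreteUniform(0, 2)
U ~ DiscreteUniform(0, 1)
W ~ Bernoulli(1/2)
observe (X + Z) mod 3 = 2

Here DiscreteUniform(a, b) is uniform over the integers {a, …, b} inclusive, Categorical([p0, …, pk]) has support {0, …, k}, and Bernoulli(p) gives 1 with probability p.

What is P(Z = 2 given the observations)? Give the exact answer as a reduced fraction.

P(Z = 2 | obs) = 18/35

Enumerate traces; 48 have nonzero weight after conditioning:
  (Z=0, X=2, Y=0, U=0, W=0) weight 1/216
  (Z=0, X=2, Y=0, U=0, W=1) weight 1/216
  (Z=0, X=2, Y=0, U=1, W=0) weight 1/216
  (Z=0, X=2, Y=0, U=1, W=1) weight 1/216
  (Z=0, X=2, Y=1, U=0, W=0) weight 1/216
  (Z=0, X=2, Y=1, U=0, W=1) weight 1/216
  (Z=0, X=2, Y=1, U=1, W=0) weight 1/216
  (Z=0, X=2, Y=1, U=1, W=1) weight 1/216
  (Z=1, X=1, Y=0, U=0, W=0) weight 1/192
  (Z=2, X=0, Y=0, U=0, W=0) weight 1/192
  … 38 more
Group by Z:
  weight(Z=0) = 1/18
  weight(Z=1) = 1/16
  weight(Z=2) = 1/8
Total weight = 1/18 + 1/16 + 1/8 = 35/144
P(Z=0 | obs) = 1/18 / 35/144 = 8/35
P(Z=1 | obs) = 1/16 / 35/144 = 9/35
P(Z=2 | obs) = 1/8 / 35/144 = 18/35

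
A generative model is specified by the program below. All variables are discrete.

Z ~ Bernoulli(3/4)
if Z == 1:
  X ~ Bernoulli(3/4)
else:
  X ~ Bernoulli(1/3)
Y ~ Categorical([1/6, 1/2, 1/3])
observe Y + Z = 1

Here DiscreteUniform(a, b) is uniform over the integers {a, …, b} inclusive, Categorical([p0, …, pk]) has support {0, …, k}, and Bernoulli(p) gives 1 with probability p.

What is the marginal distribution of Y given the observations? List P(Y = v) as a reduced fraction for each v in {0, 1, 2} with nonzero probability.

P(Y=0) = 1/2, P(Y=1) = 1/2

Enumerate traces; 4 have nonzero weight after conditioning:
  (Z=0, X=0, Y=1) weight 1/12
  (Z=0, X=1, Y=1) weight 1/24
  (Z=1, X=0, Y=0) weight 1/32
  (Z=1, X=1, Y=0) weight 3/32
Group by Y:
  weight(Y=0) = 1/8
  weight(Y=1) = 1/8
Total weight = 1/8 + 1/8 = 1/4
P(Y=0 | obs) = 1/8 / 1/4 = 1/2
P(Y=1 | obs) = 1/8 / 1/4 = 1/2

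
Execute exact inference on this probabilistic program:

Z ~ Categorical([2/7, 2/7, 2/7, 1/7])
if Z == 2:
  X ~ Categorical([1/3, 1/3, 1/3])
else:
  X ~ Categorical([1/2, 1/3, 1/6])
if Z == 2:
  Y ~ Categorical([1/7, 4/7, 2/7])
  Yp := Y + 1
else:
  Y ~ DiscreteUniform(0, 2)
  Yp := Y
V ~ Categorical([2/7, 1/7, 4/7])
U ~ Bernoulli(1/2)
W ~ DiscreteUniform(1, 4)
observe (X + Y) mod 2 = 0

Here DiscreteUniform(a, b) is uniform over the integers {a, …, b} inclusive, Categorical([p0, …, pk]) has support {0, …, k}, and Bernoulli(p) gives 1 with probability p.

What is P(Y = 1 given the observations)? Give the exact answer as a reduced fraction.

P(Y = 1 | obs) = 59/235

Enumerate traces; 480 have nonzero weight after conditioning:
  (Z=0, X=0, Y=0, V=0, U=0, W=1) weight 1/588
  (Z=0, X=0, Y=0, V=0, U=0, W=2) weight 1/588
  (Z=0, X=0, Y=0, V=0, U=0, W=3) weight 1/588
  (Z=0, X=0, Y=0, V=0, U=0, W=4) weight 1/588
  (Z=0, X=0, Y=0, V=0, U=1, W=1) weight 1/588
  (Z=0, X=0, Y=0, V=0, U=1, W=2) weight 1/588
  (Z=0, X=0, Y=0, V=0, U=1, W=3) weight 1/588
  (Z=0, X=0, Y=0, V=0, U=1, W=4) weight 1/588
  (Z=0, X=0, Y=2, V=0, U=0, W=1) weight 1/588
  (Z=0, X=1, Y=1, V=0, U=0, W=1) weight 1/882
  … 470 more
Group by Y:
  weight(Y=0) = 82/441
  weight(Y=1) = 59/441
  weight(Y=2) = 94/441
Total weight = 82/441 + 59/441 + 94/441 = 235/441
P(Y=0 | obs) = 82/441 / 235/441 = 82/235
P(Y=1 | obs) = 59/441 / 235/441 = 59/235
P(Y=2 | obs) = 94/441 / 235/441 = 2/5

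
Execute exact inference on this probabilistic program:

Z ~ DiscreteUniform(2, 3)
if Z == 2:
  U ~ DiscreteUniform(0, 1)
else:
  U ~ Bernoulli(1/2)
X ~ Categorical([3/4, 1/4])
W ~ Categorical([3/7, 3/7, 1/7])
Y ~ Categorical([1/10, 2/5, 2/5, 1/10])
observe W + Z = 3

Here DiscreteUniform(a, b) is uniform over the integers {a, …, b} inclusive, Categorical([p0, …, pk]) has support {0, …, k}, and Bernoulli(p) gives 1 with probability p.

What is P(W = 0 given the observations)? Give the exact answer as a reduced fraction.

P(W = 0 | obs) = 1/2

Enumerate traces; 32 have nonzero weight after conditioning:
  (Z=2, U=0, X=0, W=1, Y=0) weight 9/1120
  (Z=2, U=0, X=0, W=1, Y=1) weight 9/280
  (Z=2, U=0, X=0, W=1, Y=2) weight 9/280
  (Z=2, U=0, X=0, W=1, Y=3) weight 9/1120
  (Z=2, U=0, X=1, W=1, Y=0) weight 3/1120
  (Z=2, U=0, X=1, W=1, Y=1) weight 3/280
  (Z=2, U=0, X=1, W=1, Y=2) weight 3/280
  (Z=2, U=0, X=1, W=1, Y=3) weight 3/1120
  (Z=3, U=0, X=0, W=0, Y=0) weight 9/1120
  … 23 more
Group by W:
  weight(W=0) = 3/14
  weight(W=1) = 3/14
Total weight = 3/14 + 3/14 = 3/7
P(W=0 | obs) = 3/14 / 3/7 = 1/2
P(W=1 | obs) = 3/14 / 3/7 = 1/2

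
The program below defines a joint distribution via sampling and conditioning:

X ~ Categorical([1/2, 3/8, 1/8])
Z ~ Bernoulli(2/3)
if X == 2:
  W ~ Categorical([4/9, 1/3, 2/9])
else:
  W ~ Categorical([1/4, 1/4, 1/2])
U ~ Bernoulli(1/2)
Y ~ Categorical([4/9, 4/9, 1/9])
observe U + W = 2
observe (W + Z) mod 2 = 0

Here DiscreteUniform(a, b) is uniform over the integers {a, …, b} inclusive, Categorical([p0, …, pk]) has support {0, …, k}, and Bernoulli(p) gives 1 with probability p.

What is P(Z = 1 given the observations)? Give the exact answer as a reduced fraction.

P(Z = 1 | obs) = 75/142

Enumerate traces; 18 have nonzero weight after conditioning:
  (X=0, Z=0, W=2, U=0, Y=0) weight 1/54
  (X=0, Z=0, W=2, U=0, Y=1) weight 1/54
  (X=0, Z=0, W=2, U=0, Y=2) weight 1/216
  (X=0, Z=1, W=1, U=1, Y=0) weight 1/54
  (X=0, Z=1, W=1, U=1, Y=1) weight 1/54
  (X=0, Z=1, W=1, U=1, Y=2) weight 1/216
  (X=1, Z=0, W=2, U=0, Y=0) weight 1/72
  (X=1, Z=0, W=2, U=0, Y=1) weight 1/72
  … 10 more
Group by Z:
  weight(Z=0) = 67/864
  weight(Z=1) = 25/288
Total weight = 67/864 + 25/288 = 71/432
P(Z=0 | obs) = 67/864 / 71/432 = 67/142
P(Z=1 | obs) = 25/288 / 71/432 = 75/142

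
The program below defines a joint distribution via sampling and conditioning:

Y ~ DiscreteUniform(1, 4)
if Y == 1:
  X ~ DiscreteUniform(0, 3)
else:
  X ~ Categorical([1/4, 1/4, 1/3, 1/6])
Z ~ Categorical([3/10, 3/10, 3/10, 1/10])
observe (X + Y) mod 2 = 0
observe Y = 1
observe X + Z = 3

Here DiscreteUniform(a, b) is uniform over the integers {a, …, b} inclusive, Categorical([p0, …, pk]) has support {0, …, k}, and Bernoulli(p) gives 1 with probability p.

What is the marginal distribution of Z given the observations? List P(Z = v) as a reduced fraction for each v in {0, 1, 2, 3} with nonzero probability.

P(Z=0) = 1/2, P(Z=2) = 1/2

Enumerate traces; 2 have nonzero weight after conditioning:
  (Y=1, X=1, Z=2) weight 3/160
  (Y=1, X=3, Z=0) weight 3/160
Group by Z:
  weight(Z=0) = 3/160
  weight(Z=2) = 3/160
Total weight = 3/160 + 3/160 = 3/80
P(Z=0 | obs) = 3/160 / 3/80 = 1/2
P(Z=2 | obs) = 3/160 / 3/80 = 1/2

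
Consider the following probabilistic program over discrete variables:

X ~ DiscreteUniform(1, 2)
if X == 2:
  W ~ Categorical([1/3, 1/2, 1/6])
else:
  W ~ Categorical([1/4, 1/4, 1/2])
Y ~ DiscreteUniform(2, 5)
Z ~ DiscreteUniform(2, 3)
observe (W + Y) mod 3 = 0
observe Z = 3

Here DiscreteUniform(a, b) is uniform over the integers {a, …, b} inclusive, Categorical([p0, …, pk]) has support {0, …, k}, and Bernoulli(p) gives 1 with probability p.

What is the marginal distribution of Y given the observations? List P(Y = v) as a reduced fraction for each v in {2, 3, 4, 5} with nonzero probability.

P(Y=2) = 3/11, P(Y=3) = 7/33, P(Y=4) = 8/33, P(Y=5) = 3/11

Enumerate traces; 8 have nonzero weight after conditioning:
  (X=1, W=0, Y=3, Z=3) weight 1/64
  (X=1, W=1, Y=2, Z=3) weight 1/64
  (X=1, W=1, Y=5, Z=3) weight 1/64
  (X=1, W=2, Y=4, Z=3) weight 1/32
  (X=2, W=0, Y=3, Z=3) weight 1/48
  (X=2, W=1, Y=2, Z=3) weight 1/32
  (X=2, W=1, Y=5, Z=3) weight 1/32
  (X=2, W=2, Y=4, Z=3) weight 1/96
Group by Y:
  weight(Y=2) = 3/64
  weight(Y=3) = 7/192
  weight(Y=4) = 1/24
  weight(Y=5) = 3/64
Total weight = 3/64 + 7/192 + 1/24 + 3/64 = 11/64
P(Y=2 | obs) = 3/64 / 11/64 = 3/11
P(Y=3 | obs) = 7/192 / 11/64 = 7/33
P(Y=4 | obs) = 1/24 / 11/64 = 8/33
P(Y=5 | obs) = 3/64 / 11/64 = 3/11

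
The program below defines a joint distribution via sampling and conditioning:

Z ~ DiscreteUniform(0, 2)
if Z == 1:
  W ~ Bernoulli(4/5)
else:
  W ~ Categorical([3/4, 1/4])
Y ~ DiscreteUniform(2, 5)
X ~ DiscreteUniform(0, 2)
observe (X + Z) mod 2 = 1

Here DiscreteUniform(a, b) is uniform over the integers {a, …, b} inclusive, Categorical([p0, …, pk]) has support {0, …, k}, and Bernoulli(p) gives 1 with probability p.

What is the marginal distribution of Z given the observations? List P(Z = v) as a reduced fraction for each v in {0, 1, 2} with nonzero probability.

Enumerate traces; 32 have nonzero weight after conditioning:
  (Z=0, W=0, Y=2, X=1) weight 1/48
  (Z=0, W=0, Y=3, X=1) weight 1/48
  (Z=0, W=0, Y=4, X=1) weight 1/48
  (Z=0, W=0, Y=5, X=1) weight 1/48
  (Z=0, W=1, Y=2, X=1) weight 1/144
  (Z=0, W=1, Y=3, X=1) weight 1/144
  (Z=0, W=1, Y=4, X=1) weight 1/144
  (Z=0, W=1, Y=5, X=1) weight 1/144
  (Z=1, W=0, Y=2, X=0) weight 1/180
  (Z=2, W=0, Y=2, X=1) weight 1/48
  … 22 more
Group by Z:
  weight(Z=0) = 1/9
  weight(Z=1) = 2/9
  weight(Z=2) = 1/9
Total weight = 1/9 + 2/9 + 1/9 = 4/9
P(Z=0 | obs) = 1/9 / 4/9 = 1/4
P(Z=1 | obs) = 2/9 / 4/9 = 1/2
P(Z=2 | obs) = 1/9 / 4/9 = 1/4

P(Z=0) = 1/4, P(Z=1) = 1/2, P(Z=2) = 1/4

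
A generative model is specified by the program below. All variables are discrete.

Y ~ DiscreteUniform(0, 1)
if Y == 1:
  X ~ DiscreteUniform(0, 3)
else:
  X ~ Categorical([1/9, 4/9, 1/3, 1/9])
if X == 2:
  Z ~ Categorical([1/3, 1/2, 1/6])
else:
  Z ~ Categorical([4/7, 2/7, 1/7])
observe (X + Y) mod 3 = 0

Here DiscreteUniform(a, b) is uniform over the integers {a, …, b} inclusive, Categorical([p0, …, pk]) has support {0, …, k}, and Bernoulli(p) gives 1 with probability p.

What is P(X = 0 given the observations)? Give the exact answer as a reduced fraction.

Enumerate traces; 9 have nonzero weight after conditioning:
  (Y=0, X=0, Z=0) weight 2/63
  (Y=0, X=0, Z=1) weight 1/63
  (Y=0, X=0, Z=2) weight 1/126
  (Y=0, X=3, Z=0) weight 2/63
  (Y=0, X=3, Z=1) weight 1/63
  (Y=0, X=3, Z=2) weight 1/126
  (Y=1, X=2, Z=0) weight 1/24
  (Y=1, X=2, Z=1) weight 1/16
  … 1 more
Group by X:
  weight(X=0) = 1/18
  weight(X=2) = 1/8
  weight(X=3) = 1/18
Total weight = 1/18 + 1/8 + 1/18 = 17/72
P(X=0 | obs) = 1/18 / 17/72 = 4/17
P(X=2 | obs) = 1/8 / 17/72 = 9/17
P(X=3 | obs) = 1/18 / 17/72 = 4/17

P(X = 0 | obs) = 4/17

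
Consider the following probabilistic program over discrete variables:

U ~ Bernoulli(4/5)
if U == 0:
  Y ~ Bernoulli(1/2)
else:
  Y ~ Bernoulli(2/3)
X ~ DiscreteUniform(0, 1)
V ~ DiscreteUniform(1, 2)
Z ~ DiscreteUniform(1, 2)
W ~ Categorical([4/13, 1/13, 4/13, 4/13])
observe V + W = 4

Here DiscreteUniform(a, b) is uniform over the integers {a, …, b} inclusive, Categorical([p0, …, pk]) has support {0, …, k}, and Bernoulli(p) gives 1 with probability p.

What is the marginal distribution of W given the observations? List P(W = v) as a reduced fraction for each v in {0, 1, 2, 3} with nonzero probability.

P(W=2) = 1/2, P(W=3) = 1/2

Enumerate traces; 32 have nonzero weight after conditioning:
  (U=0, Y=0, X=0, V=1, Z=1, W=3) weight 1/260
  (U=0, Y=0, X=0, V=1, Z=2, W=3) weight 1/260
  (U=0, Y=0, X=0, V=2, Z=1, W=2) weight 1/260
  (U=0, Y=0, X=0, V=2, Z=2, W=2) weight 1/260
  (U=0, Y=0, X=1, V=1, Z=1, W=3) weight 1/260
  (U=0, Y=0, X=1, V=1, Z=2, W=3) weight 1/260
  (U=0, Y=0, X=1, V=2, Z=1, W=2) weight 1/260
  (U=0, Y=0, X=1, V=2, Z=2, W=2) weight 1/260
  … 24 more
Group by W:
  weight(W=2) = 2/13
  weight(W=3) = 2/13
Total weight = 2/13 + 2/13 = 4/13
P(W=2 | obs) = 2/13 / 4/13 = 1/2
P(W=3 | obs) = 2/13 / 4/13 = 1/2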